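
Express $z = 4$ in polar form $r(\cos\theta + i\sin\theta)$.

r = |z| = sqrt(a^2 + b^2) = sqrt((4)^2 + (0)^2) = sqrt(16 + 0) = sqrt(16) = 4
b = 0 and a > 0, so z lies on the positive real axis: θ = 0°
z = 4(cos 0° + i sin 0°)


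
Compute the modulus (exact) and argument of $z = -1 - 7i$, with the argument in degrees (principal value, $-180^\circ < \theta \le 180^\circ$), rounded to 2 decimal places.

|z| = sqrt((-1)^2 + (-7)^2) = sqrt(50)
arg(z) = arctan(b/a) = arctan(-7/-1) (quadrant-adjusted) = -98.13°


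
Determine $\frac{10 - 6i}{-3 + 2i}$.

Multiply numerator and denominator by conjugate (-3 - 2i):
= (10 - 6i)(-3 - 2i) / ((-3)^2 + 2^2)
= (-42 - 2i) / 13
= -42/13 - (2/13)i


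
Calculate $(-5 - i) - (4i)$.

(-5 - 0) + (-1 - 4)i = -5 - 5i


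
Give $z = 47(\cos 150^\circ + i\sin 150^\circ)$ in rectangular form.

a = r cos θ = 47 * -sqrt(3)/2 = -47*sqrt(3)/2
b = r sin θ = 47 * 1/2 = 47/2
z = -47*sqrt(3)/2 + (47/2)i


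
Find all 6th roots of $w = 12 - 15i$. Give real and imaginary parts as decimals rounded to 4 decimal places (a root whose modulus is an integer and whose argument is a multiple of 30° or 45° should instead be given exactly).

|w| = sqrt(369) ≈ 19.209373, arg(w) ≈ 308.659808°
Root modulus = sqrt(369)^(1/6) ≈ 1.636511
Root arguments: θ_k = (arg(w) + 360°k)/6 for k = 0, 1, ..., 5
Compute each root as (root modulus)(cos θ_k + i sin θ_k) using full-precision intermediates, then round to 4 decimal places.
Roots: 1.0200 + 1.2797i, -0.5983 + 1.5232i, -1.6183 + 0.2435i, -1.0200 - 1.2797i, 0.5983 - 1.5232i, 1.6183 - 0.2435i


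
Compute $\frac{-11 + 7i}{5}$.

Divisor is real, so divide each part by 5:
= -11/5 + (7/5)i


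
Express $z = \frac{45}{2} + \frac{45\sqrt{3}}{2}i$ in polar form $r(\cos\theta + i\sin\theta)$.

r = |z| = sqrt(a^2 + b^2) = sqrt((45/2)^2 + (45*sqrt(3)/2)^2) = sqrt(2025/4 + 6075/4) = sqrt(2025) = 45
θ = arctan(b/a) = arctan(38.9711/22.5) (quadrant-adjusted) = 60°
z = 45(cos 60° + i sin 60°)


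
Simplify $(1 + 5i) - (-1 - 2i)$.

(1 - (-1)) + (5 - (-2))i = 2 + 7i


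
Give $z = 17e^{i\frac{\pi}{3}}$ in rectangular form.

a = r cos θ = 17 * 1/2 = 17/2
b = r sin θ = 17 * sqrt(3)/2 = 17*sqrt(3)/2
z = 17/2 + (17*sqrt(3)/2)i


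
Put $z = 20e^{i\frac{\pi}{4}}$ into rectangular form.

a = r cos θ = 20 * sqrt(2)/2 = 10*sqrt(2)
b = r sin θ = 20 * sqrt(2)/2 = 10*sqrt(2)
z = 10*sqrt(2) + 10*sqrt(2)i


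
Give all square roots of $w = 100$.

|w| = 100, arg(w) = 0°
Root modulus = 100^(1/2) = 10
Root arguments: θ_k = (0° + 360°k)/2 for k = 0, 1, ..., 1
Roots: 10, -10


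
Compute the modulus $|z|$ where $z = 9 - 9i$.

|z| = sqrt(a^2 + b^2) = sqrt(9^2 + (-9)^2) = sqrt(162) = sqrt(162)


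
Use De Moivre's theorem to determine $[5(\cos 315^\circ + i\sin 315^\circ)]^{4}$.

By De Moivre: z^n = r^n(cos(nθ) + i sin(nθ))
= 5^4(cos(4*315°) + i sin(4*315°))
= 625(cos 180° + i sin 180°)
= -625


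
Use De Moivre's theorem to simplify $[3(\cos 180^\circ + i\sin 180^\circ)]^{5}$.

By De Moivre: z^n = r^n(cos(nθ) + i sin(nθ))
= 3^5(cos(5*180°) + i sin(5*180°))
= 243(cos 180° + i sin 180°)
= -243


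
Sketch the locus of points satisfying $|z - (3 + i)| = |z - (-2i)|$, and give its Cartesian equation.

|z - z1| = |z - z2| means z is equidistant from z1 and z2,
i.e. the perpendicular bisector of the segment from (3, 1) to (0, -2) (midpoint (3/2, -1/2)).
With z = x + yi, square both sides:
(x - 3)^2 + (y - 1)^2 = (x - 0)^2 + (y - (-2))^2
The x^2 and y^2 terms cancel: -6x + (-6)y = 4 - 10 = -6
Simplify: x + y = 1
Locus: Perpendicular bisector of the segment from (3, 1) to (0, -2): the line x + y = 1


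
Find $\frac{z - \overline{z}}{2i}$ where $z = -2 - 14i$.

z - conjugate(z) = 2bi
(z - conjugate(z))/(2i) = 2bi/(2i) = b = -14


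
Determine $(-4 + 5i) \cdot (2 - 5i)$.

(a1*a2 - b1*b2) + (a1*b2 + b1*a2)i
= (-8 - (-25)) + (20 + 10)i
= 17 + 30i


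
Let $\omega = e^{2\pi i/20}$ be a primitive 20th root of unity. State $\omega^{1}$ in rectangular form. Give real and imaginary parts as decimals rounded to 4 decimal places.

ω^1 = e^(2πi·1/20) = e^(i·1π/10)
= cos(1π/10) + i sin(1π/10)
= 0.9511 + 0.3090i


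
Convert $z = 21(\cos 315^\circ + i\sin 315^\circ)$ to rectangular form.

a = r cos θ = 21 * sqrt(2)/2 = 21*sqrt(2)/2
b = r sin θ = 21 * -sqrt(2)/2 = -21*sqrt(2)/2
z = 21*sqrt(2)/2 - (21*sqrt(2)/2)i


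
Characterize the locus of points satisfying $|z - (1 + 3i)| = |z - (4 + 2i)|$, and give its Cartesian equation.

|z - z1| = |z - z2| means z is equidistant from z1 and z2,
i.e. the perpendicular bisector of the segment from (1, 3) to (4, 2) (midpoint (5/2, 5/2)).
With z = x + yi, square both sides:
(x - 1)^2 + (y - 3)^2 = (x - 4)^2 + (y - 2)^2
The x^2 and y^2 terms cancel: 6x + (-2)y = 20 - 10 = 10
Simplify: 3x - y = 5
Locus: Perpendicular bisector of the segment from (1, 3) to (4, 2): the line 3x - y = 5


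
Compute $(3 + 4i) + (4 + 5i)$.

(3 + 4) + (4 + 5)i = 7 + 9i


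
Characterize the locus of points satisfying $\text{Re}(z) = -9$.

Re(z) = x where z = x + yi; the equation x = -9 is satisfied by all points with that x-coordinate
Locus: Vertical line x = -9


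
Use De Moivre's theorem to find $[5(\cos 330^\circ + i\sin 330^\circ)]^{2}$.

By De Moivre: z^n = r^n(cos(nθ) + i sin(nθ))
= 5^2(cos(2*330°) + i sin(2*330°))
= 25(cos 300° + i sin 300°)
= 25/2 - (25*sqrt(3)/2)i


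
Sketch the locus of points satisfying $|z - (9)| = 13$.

|z - z0| = r describes a circle centered at z0 with radius r
Here z0 = 9 and r = 13
Locus: Circle centered at (9, 0) with radius 13


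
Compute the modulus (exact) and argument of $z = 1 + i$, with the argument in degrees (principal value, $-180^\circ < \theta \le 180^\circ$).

|z| = sqrt(1^2 + 1^2) = sqrt(2)
arg(z) = arctan(b/a) = arctan(1/1) (quadrant-adjusted) = 45°


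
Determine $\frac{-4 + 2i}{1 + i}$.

Multiply numerator and denominator by conjugate (1 - i):
= (-4 + 2i)(1 - i) / (1^2 + 1^2)
= (-2 + 6i) / 2
= -1 + 3i


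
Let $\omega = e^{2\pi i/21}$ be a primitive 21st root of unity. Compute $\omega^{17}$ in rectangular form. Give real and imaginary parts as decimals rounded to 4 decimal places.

ω^17 = e^(2πi·17/21) = e^(i·34π/21)
= cos(34π/21) + i sin(34π/21)
= 0.3653 - 0.9309i


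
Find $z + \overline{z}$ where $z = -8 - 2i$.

z + conjugate(z) = (a + bi) + (a - bi) = 2a
= 2 * (-8) = -16


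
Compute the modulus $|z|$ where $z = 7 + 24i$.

|z| = sqrt(a^2 + b^2) = sqrt(7^2 + 24^2) = sqrt(625) = 25


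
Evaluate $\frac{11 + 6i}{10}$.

Divisor is real, so divide each part by 10:
= 11/10 + (3/5)i


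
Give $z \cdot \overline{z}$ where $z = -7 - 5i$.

z * conjugate(z) = |z|^2 = a^2 + b^2
= (-7)^2 + (-5)^2 = 74


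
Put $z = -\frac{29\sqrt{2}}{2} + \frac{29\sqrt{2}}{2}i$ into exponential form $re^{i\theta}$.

r = |z| = sqrt((-29*sqrt(2)/2)^2 + (29*sqrt(2)/2)^2) = sqrt(841/2 + 841/2) = sqrt(841) = 29
θ = arctan(b/a) = arctan(20.5061/-20.5061) (quadrant-adjusted) = 135° = 3π/4
z = 29e^(i*3π/4)


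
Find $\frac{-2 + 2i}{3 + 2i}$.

Multiply numerator and denominator by conjugate (3 - 2i):
= (-2 + 2i)(3 - 2i) / (3^2 + 2^2)
= (-2 + 10i) / 13
= -2/13 + (10/13)i


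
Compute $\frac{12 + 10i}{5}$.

Divisor is real, so divide each part by 5:
= 12/5 + 2i


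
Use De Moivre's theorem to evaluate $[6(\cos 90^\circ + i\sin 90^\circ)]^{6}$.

By De Moivre: z^n = r^n(cos(nθ) + i sin(nθ))
= 6^6(cos(6*90°) + i sin(6*90°))
= 46656(cos 180° + i sin 180°)
= -46656


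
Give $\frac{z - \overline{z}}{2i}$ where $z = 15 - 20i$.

z - conjugate(z) = 2bi
(z - conjugate(z))/(2i) = 2bi/(2i) = b = -20


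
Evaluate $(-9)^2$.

(a + bi)^2 = a^2 - b^2 + 2abi
= (-9)^2 - 0^2 + 2*(-9)*0i
= 81


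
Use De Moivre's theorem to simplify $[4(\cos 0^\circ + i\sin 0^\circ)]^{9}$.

By De Moivre: z^n = r^n(cos(nθ) + i sin(nθ))
= 4^9(cos(9*0°) + i sin(9*0°))
= 262144(cos 0° + i sin 0°)
= 262144


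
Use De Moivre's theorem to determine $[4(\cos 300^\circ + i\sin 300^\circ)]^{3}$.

By De Moivre: z^n = r^n(cos(nθ) + i sin(nθ))
= 4^3(cos(3*300°) + i sin(3*300°))
= 64(cos 180° + i sin 180°)
= -64


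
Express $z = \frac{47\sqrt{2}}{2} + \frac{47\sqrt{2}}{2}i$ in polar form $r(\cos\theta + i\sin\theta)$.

r = |z| = sqrt(a^2 + b^2) = sqrt((47*sqrt(2)/2)^2 + (47*sqrt(2)/2)^2) = sqrt(2209/2 + 2209/2) = sqrt(2209) = 47
θ = arctan(b/a) = arctan(33.234/33.234) (quadrant-adjusted) = 45°
z = 47(cos 45° + i sin 45°)


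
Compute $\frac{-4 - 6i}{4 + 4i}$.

Multiply numerator and denominator by conjugate (4 - 4i):
= (-4 - 6i)(4 - 4i) / (4^2 + 4^2)
= (-40 - 8i) / 32
Divide through by 8: (-5 - i) / 4
= -5/4 - (1/4)i


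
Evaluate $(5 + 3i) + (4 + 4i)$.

(5 + 4) + (3 + 4)i = 9 + 7i


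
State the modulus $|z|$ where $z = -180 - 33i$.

|z| = sqrt(a^2 + b^2) = sqrt((-180)^2 + (-33)^2) = sqrt(33489) = 183


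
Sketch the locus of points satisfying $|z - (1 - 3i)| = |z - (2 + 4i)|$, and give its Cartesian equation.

|z - z1| = |z - z2| means z is equidistant from z1 and z2,
i.e. the perpendicular bisector of the segment from (1, -3) to (2, 4) (midpoint (3/2, 1/2)).
With z = x + yi, square both sides:
(x - 1)^2 + (y - (-3))^2 = (x - 2)^2 + (y - 4)^2
The x^2 and y^2 terms cancel: 2x + 14y = 20 - 10 = 10
Simplify: x + 7y = 5
Locus: Perpendicular bisector of the segment from (1, -3) to (2, 4): the line x + 7y = 5


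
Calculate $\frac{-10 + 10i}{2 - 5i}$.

Multiply numerator and denominator by conjugate (2 + 5i):
= (-10 + 10i)(2 + 5i) / (2^2 + (-5)^2)
= (-70 - 30i) / 29
= -70/29 - (30/29)i


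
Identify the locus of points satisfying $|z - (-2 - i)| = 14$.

|z - z0| = r describes a circle centered at z0 with radius r
Here z0 = -2 - i and r = 14
Locus: Circle centered at (-2, -1) with radius 14


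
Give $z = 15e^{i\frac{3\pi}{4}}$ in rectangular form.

a = r cos θ = 15 * -sqrt(2)/2 = -15*sqrt(2)/2
b = r sin θ = 15 * sqrt(2)/2 = 15*sqrt(2)/2
z = -15*sqrt(2)/2 + (15*sqrt(2)/2)i


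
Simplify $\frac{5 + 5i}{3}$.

Divisor is real, so divide each part by 3:
= 5/3 + (5/3)i


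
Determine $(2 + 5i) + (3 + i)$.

(2 + 3) + (5 + 1)i = 5 + 6i


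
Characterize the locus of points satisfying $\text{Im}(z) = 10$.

Im(z) = y where z = x + yi; the equation y = 10 is satisfied by all points with that y-coordinate
Locus: Horizontal line y = 10


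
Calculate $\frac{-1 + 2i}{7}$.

Divisor is real, so divide each part by 7:
= -1/7 + (2/7)i


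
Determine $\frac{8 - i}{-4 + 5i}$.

Multiply numerator and denominator by conjugate (-4 - 5i):
= (8 - i)(-4 - 5i) / ((-4)^2 + 5^2)
= (-37 - 36i) / 41
= -37/41 - (36/41)i


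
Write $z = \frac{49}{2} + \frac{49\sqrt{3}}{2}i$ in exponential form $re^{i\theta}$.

r = |z| = sqrt((49/2)^2 + (49*sqrt(3)/2)^2) = sqrt(2401/4 + 7203/4) = sqrt(2401) = 49
θ = arctan(b/a) = arctan(42.4352/24.5) (quadrant-adjusted) = 60° = π/3
z = 49e^(i*π/3)


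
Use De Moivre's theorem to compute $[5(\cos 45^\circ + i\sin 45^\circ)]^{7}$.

By De Moivre: z^n = r^n(cos(nθ) + i sin(nθ))
= 5^7(cos(7*45°) + i sin(7*45°))
= 78125(cos 315° + i sin 315°)
= 78125*sqrt(2)/2 - (78125*sqrt(2)/2)i


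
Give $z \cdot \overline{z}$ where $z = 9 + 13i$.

z * conjugate(z) = |z|^2 = a^2 + b^2
= 9^2 + 13^2 = 250


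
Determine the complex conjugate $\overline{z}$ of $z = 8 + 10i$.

If z = a + bi, then conjugate(z) = a - bi
conjugate(8 + 10i) = 8 - 10i


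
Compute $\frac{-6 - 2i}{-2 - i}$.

Multiply numerator and denominator by conjugate (-2 + i):
= (-6 - 2i)(-2 + i) / ((-2)^2 + (-1)^2)
= (14 - 2i) / 5
= 14/5 - (2/5)i


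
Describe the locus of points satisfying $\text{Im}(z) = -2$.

Im(z) = y where z = x + yi; the equation y = -2 is satisfied by all points with that y-coordinate
Locus: Horizontal line y = -2


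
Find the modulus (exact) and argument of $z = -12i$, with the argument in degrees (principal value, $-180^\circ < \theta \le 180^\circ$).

|z| = sqrt(0^2 + (-12)^2) = 12
a = 0 and b < 0, so z lies on the negative imaginary axis: arg(z) = -90°


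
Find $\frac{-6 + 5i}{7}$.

Divisor is real, so divide each part by 7:
= -6/7 + (5/7)i


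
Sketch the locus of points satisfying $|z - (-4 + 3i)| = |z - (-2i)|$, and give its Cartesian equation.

|z - z1| = |z - z2| means z is equidistant from z1 and z2,
i.e. the perpendicular bisector of the segment from (-4, 3) to (0, -2) (midpoint (-2, 1/2)).
With z = x + yi, square both sides:
(x - (-4))^2 + (y - 3)^2 = (x - 0)^2 + (y - (-2))^2
The x^2 and y^2 terms cancel: 8x + (-10)y = 4 - 25 = -21
Simplify: 8x - 10y = -21
Locus: Perpendicular bisector of the segment from (-4, 3) to (0, -2): the line 8x - 10y = -21


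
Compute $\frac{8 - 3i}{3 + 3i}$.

Multiply numerator and denominator by conjugate (3 - 3i):
= (8 - 3i)(3 - 3i) / (3^2 + 3^2)
= (15 - 33i) / 18
Divide through by 3: (5 - 11i) / 6
= 5/6 - (11/6)i


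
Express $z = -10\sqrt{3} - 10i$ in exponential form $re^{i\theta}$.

r = |z| = sqrt((-10*sqrt(3))^2 + (-10)^2) = sqrt(300 + 100) = sqrt(400) = 20
θ = arctan(b/a) = arctan(-10/-17.3205) (quadrant-adjusted) = -150° = -5π/6
z = 20e^(-i*5π/6)


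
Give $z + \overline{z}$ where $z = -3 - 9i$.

z + conjugate(z) = (a + bi) + (a - bi) = 2a
= 2 * (-3) = -6


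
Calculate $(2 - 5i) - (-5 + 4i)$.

(2 - (-5)) + (-5 - 4)i = 7 - 9i


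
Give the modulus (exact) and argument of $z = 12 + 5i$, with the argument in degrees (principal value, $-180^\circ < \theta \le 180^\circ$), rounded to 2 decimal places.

|z| = sqrt(12^2 + 5^2) = 13
arg(z) = arctan(b/a) = arctan(5/12) (quadrant-adjusted) = 22.62°


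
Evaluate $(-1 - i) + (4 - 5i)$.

(-1 + 4) + (-1 + (-5))i = 3 - 6i


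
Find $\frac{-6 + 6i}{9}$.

Divisor is real, so divide each part by 9:
= -2/3 + (2/3)i


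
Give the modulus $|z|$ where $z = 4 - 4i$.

|z| = sqrt(a^2 + b^2) = sqrt(4^2 + (-4)^2) = sqrt(32) = sqrt(32)


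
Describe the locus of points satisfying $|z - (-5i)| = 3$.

|z - z0| = r describes a circle centered at z0 with radius r
Here z0 = -5i and r = 3
Locus: Circle centered at (0, -5) with radius 3


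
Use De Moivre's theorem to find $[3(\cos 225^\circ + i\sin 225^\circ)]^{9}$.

By De Moivre: z^n = r^n(cos(nθ) + i sin(nθ))
= 3^9(cos(9*225°) + i sin(9*225°))
= 19683(cos 225° + i sin 225°)
= -19683*sqrt(2)/2 - (19683*sqrt(2)/2)i


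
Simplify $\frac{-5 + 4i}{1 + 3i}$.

Multiply numerator and denominator by conjugate (1 - 3i):
= (-5 + 4i)(1 - 3i) / (1^2 + 3^2)
= (7 + 19i) / 10
= 7/10 + (19/10)i


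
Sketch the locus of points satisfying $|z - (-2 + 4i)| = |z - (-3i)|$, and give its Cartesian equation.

|z - z1| = |z - z2| means z is equidistant from z1 and z2,
i.e. the perpendicular bisector of the segment from (-2, 4) to (0, -3) (midpoint (-1, 1/2)).
With z = x + yi, square both sides:
(x - (-2))^2 + (y - 4)^2 = (x - 0)^2 + (y - (-3))^2
The x^2 and y^2 terms cancel: 4x + (-14)y = 9 - 20 = -11
Simplify: 4x - 14y = -11
Locus: Perpendicular bisector of the segment from (-2, 4) to (0, -3): the line 4x - 14y = -11


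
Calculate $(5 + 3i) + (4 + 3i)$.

(5 + 4) + (3 + 3)i = 9 + 6i


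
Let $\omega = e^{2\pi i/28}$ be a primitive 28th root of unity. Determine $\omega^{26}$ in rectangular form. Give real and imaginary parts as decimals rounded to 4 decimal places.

ω^26 = e^(2πi·26/28) = e^(i·13π/7)
= cos(13π/7) + i sin(13π/7)
= 0.9010 - 0.4339i


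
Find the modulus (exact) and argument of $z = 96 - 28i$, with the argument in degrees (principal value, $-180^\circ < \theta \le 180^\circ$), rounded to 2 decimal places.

|z| = sqrt(96^2 + (-28)^2) = 100
arg(z) = arctan(b/a) = arctan(-28/96) (quadrant-adjusted) = -16.26°


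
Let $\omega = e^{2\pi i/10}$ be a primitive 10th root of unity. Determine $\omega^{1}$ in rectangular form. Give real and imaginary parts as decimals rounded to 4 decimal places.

ω^1 = e^(2πi·1/10) = e^(i·1π/5)
= cos(1π/5) + i sin(1π/5)
= 0.8090 + 0.5878i


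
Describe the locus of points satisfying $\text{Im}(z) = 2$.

Im(z) = y where z = x + yi; the equation y = 2 is satisfied by all points with that y-coordinate
Locus: Horizontal line y = 2


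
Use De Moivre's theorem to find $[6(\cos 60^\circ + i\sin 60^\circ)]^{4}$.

By De Moivre: z^n = r^n(cos(nθ) + i sin(nθ))
= 6^4(cos(4*60°) + i sin(4*60°))
= 1296(cos 240° + i sin 240°)
= -648 - 648*sqrt(3)i


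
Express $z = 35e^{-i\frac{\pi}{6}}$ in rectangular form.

a = r cos θ = 35 * sqrt(3)/2 = 35*sqrt(3)/2
b = r sin θ = 35 * -1/2 = -35/2
z = 35*sqrt(3)/2 - (35/2)i


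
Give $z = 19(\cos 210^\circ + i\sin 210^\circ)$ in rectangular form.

a = r cos θ = 19 * -sqrt(3)/2 = -19*sqrt(3)/2
b = r sin θ = 19 * -1/2 = -19/2
z = -19*sqrt(3)/2 - (19/2)i


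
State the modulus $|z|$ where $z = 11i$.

|z| = sqrt(a^2 + b^2) = sqrt(0^2 + 11^2) = sqrt(121) = 11


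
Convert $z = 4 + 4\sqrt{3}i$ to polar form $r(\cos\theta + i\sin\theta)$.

r = |z| = sqrt(a^2 + b^2) = sqrt((4)^2 + (4*sqrt(3))^2) = sqrt(16 + 48) = sqrt(64) = 8
θ = arctan(b/a) = arctan(6.9282/4) (quadrant-adjusted) = 60°
z = 8(cos 60° + i sin 60°)


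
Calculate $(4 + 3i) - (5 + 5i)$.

(4 - 5) + (3 - 5)i = -1 - 2i


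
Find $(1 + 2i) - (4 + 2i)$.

(1 - 4) + (2 - 2)i = -3


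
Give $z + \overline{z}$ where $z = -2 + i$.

z + conjugate(z) = (a + bi) + (a - bi) = 2a
= 2 * (-2) = -4


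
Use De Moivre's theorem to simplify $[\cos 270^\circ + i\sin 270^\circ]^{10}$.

By De Moivre: z^n = r^n(cos(nθ) + i sin(nθ))
= 1^10(cos(10*270°) + i sin(10*270°))
= 1(cos 180° + i sin 180°)
= -1


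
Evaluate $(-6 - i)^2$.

(a + bi)^2 = a^2 - b^2 + 2abi
= (-6)^2 - (-1)^2 + 2*(-6)*(-1)i
= 35 + 12i


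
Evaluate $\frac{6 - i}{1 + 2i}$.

Multiply numerator and denominator by conjugate (1 - 2i):
= (6 - i)(1 - 2i) / (1^2 + 2^2)
= (4 - 13i) / 5
= 4/5 - (13/5)i


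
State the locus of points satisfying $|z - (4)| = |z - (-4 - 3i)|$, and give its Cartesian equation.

|z - z1| = |z - z2| means z is equidistant from z1 and z2,
i.e. the perpendicular bisector of the segment from (4, 0) to (-4, -3) (midpoint (0, -3/2)).
With z = x + yi, square both sides:
(x - 4)^2 + (y - 0)^2 = (x - (-4))^2 + (y - (-3))^2
The x^2 and y^2 terms cancel: -16x + (-6)y = 25 - 16 = 9
Simplify: 16x + 6y = -9
Locus: Perpendicular bisector of the segment from (4, 0) to (-4, -3): the line 16x + 6y = -9


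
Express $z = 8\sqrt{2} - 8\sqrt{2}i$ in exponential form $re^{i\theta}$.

r = |z| = sqrt((8*sqrt(2))^2 + (-8*sqrt(2))^2) = sqrt(128 + 128) = sqrt(256) = 16
θ = arctan(b/a) = arctan(-11.3137/11.3137) (quadrant-adjusted) = -45° = -π/4
z = 16e^(-i*π/4)


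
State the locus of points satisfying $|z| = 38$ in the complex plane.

|z| = 38 means sqrt(x^2 + y^2) = 38
This is a circle of radius 38 centered at the origin


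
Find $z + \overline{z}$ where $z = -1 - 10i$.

z + conjugate(z) = (a + bi) + (a - bi) = 2a
= 2 * (-1) = -2


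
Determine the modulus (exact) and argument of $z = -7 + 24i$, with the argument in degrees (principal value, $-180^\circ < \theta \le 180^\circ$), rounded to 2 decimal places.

|z| = sqrt((-7)^2 + 24^2) = 25
arg(z) = arctan(b/a) = arctan(24/-7) (quadrant-adjusted) = 106.26°


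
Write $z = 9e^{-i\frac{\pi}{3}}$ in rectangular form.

a = r cos θ = 9 * 1/2 = 9/2
b = r sin θ = 9 * -sqrt(3)/2 = -9*sqrt(3)/2
z = 9/2 - (9*sqrt(3)/2)i


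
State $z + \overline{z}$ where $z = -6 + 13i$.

z + conjugate(z) = (a + bi) + (a - bi) = 2a
= 2 * (-6) = -12


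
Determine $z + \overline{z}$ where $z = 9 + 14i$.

z + conjugate(z) = (a + bi) + (a - bi) = 2a
= 2 * 9 = 18


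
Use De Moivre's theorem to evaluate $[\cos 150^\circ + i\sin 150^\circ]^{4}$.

By De Moivre: z^n = r^n(cos(nθ) + i sin(nθ))
= 1^4(cos(4*150°) + i sin(4*150°))
= 1(cos 240° + i sin 240°)
= -1/2 - (sqrt(3)/2)i


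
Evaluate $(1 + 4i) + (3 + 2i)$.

(1 + 3) + (4 + 2)i = 4 + 6i


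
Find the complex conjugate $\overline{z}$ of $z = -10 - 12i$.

If z = a + bi, then conjugate(z) = a - bi
conjugate(-10 - 12i) = -10 + 12i


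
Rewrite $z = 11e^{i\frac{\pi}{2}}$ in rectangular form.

a = r cos θ = 11 * 0 = 0
b = r sin θ = 11 * 1 = 11
z = 11i


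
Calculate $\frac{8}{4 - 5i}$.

Multiply numerator and denominator by conjugate (4 + 5i):
= (8)(4 + 5i) / (4^2 + (-5)^2)
= (32 + 40i) / 41
= 32/41 + (40/41)i


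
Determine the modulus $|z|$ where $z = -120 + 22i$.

|z| = sqrt(a^2 + b^2) = sqrt((-120)^2 + 22^2) = sqrt(14884) = 122


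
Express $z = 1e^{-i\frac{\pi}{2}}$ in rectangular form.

a = r cos θ = 1 * 0 = 0
b = r sin θ = 1 * -1 = -1
z = -i


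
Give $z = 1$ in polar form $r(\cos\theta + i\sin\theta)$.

r = |z| = sqrt(a^2 + b^2) = sqrt((1)^2 + (0)^2) = sqrt(1 + 0) = sqrt(1) = 1
b = 0 and a > 0, so z lies on the positive real axis: θ = 0°
z = 1(cos 0° + i sin 0°)


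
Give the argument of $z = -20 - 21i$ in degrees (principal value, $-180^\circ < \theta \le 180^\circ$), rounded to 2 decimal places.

θ = arctan(b/a) = arctan(-21/-20) (quadrant-adjusted) = -133.60°


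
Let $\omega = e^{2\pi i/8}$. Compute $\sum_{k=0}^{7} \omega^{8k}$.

Since 8 divides 8, ω^8 = (ω^8)^1 = 1^1 = 1, so every term is 1.
Sum = 8 · 1 = 8


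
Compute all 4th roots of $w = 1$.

|w| = 1, arg(w) = 0°
Root modulus = 1^(1/4) = 1
Root arguments: θ_k = (0° + 360°k)/4 for k = 0, 1, ..., 3
Roots: 1, i, -1, -i


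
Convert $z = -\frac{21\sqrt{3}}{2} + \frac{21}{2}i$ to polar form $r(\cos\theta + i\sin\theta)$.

r = |z| = sqrt(a^2 + b^2) = sqrt((-21*sqrt(3)/2)^2 + (21/2)^2) = sqrt(1323/4 + 441/4) = sqrt(441) = 21
θ = arctan(b/a) = arctan(10.5/-18.1865) (quadrant-adjusted) = 150°
z = 21(cos 150° + i sin 150°)


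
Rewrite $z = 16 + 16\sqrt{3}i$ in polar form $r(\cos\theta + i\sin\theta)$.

r = |z| = sqrt(a^2 + b^2) = sqrt((16)^2 + (16*sqrt(3))^2) = sqrt(256 + 768) = sqrt(1024) = 32
θ = arctan(b/a) = arctan(27.7128/16) (quadrant-adjusted) = 60°
z = 32(cos 60° + i sin 60°)


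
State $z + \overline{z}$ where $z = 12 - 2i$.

z + conjugate(z) = (a + bi) + (a - bi) = 2a
= 2 * 12 = 24


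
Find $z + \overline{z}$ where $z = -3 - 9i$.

z + conjugate(z) = (a + bi) + (a - bi) = 2a
= 2 * (-3) = -6


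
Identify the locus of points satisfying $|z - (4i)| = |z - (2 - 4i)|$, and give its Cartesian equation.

|z - z1| = |z - z2| means z is equidistant from z1 and z2,
i.e. the perpendicular bisector of the segment from (0, 4) to (2, -4) (midpoint (1, 0)).
With z = x + yi, square both sides:
(x - 0)^2 + (y - 4)^2 = (x - 2)^2 + (y - (-4))^2
The x^2 and y^2 terms cancel: 4x + (-16)y = 20 - 16 = 4
Simplify: x - 4y = 1
Locus: Perpendicular bisector of the segment from (0, 4) to (2, -4): the line x - 4y = 1


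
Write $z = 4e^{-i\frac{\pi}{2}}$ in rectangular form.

a = r cos θ = 4 * 0 = 0
b = r sin θ = 4 * -1 = -4
z = -4i


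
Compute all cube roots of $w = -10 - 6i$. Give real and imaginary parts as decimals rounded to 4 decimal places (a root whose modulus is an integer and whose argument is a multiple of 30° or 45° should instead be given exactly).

|w| = sqrt(136) ≈ 11.661904, arg(w) ≈ 210.963757°
Root modulus = sqrt(136)^(1/3) ≈ 2.267722
Root arguments: θ_k = (arg(w) + 360°k)/3 for k = 0, 1, ..., 2
Compute each root as (root modulus)(cos θ_k + i sin θ_k) using full-precision intermediates, then round to 4 decimal places.
Roots: 0.7636 + 2.1353i, -2.2310 - 0.4063i, 1.4674 - 1.7290i


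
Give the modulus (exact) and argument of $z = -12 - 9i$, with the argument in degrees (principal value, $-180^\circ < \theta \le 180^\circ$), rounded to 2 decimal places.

|z| = sqrt((-12)^2 + (-9)^2) = 15
arg(z) = arctan(b/a) = arctan(-9/-12) (quadrant-adjusted) = -143.13°


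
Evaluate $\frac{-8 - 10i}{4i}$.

Multiply numerator and denominator by conjugate (-4i):
= (-8 - 10i)(-4i) / (0^2 + 4^2)
= (-40 + 32i) / 16
Divide through by 8: (-5 + 4i) / 2
= -5/2 + 2i


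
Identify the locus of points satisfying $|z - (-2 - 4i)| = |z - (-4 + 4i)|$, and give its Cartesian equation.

|z - z1| = |z - z2| means z is equidistant from z1 and z2,
i.e. the perpendicular bisector of the segment from (-2, -4) to (-4, 4) (midpoint (-3, 0)).
With z = x + yi, square both sides:
(x - (-2))^2 + (y - (-4))^2 = (x - (-4))^2 + (y - 4)^2
The x^2 and y^2 terms cancel: -4x + 16y = 32 - 20 = 12
Simplify: x - 4y = -3
Locus: Perpendicular bisector of the segment from (-2, -4) to (-4, 4): the line x - 4y = -3


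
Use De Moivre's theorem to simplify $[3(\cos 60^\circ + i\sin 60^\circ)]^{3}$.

By De Moivre: z^n = r^n(cos(nθ) + i sin(nθ))
= 3^3(cos(3*60°) + i sin(3*60°))
= 27(cos 180° + i sin 180°)
= -27


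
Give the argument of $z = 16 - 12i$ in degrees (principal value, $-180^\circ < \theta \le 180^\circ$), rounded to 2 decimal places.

θ = arctan(b/a) = arctan(-12/16) (quadrant-adjusted) = -36.87°


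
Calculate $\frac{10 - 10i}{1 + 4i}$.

Multiply numerator and denominator by conjugate (1 - 4i):
= (10 - 10i)(1 - 4i) / (1^2 + 4^2)
= (-30 - 50i) / 17
= -30/17 - (50/17)i


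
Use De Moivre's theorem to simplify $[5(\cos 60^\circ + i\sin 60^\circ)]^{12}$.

By De Moivre: z^n = r^n(cos(nθ) + i sin(nθ))
= 5^12(cos(12*60°) + i sin(12*60°))
= 244140625(cos 0° + i sin 0°)
= 244140625


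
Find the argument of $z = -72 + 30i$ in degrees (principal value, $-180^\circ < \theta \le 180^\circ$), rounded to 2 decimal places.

θ = arctan(b/a) = arctan(30/-72) (quadrant-adjusted) = 157.38°


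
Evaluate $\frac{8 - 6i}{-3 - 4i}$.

Multiply numerator and denominator by conjugate (-3 + 4i):
= (8 - 6i)(-3 + 4i) / ((-3)^2 + (-4)^2)
= (50i) / 25
= 2i


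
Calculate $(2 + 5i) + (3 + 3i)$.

(2 + 3) + (5 + 3)i = 5 + 8i


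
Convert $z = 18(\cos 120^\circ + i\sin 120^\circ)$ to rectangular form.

a = r cos θ = 18 * -1/2 = -9
b = r sin θ = 18 * sqrt(3)/2 = 9*sqrt(3)
z = -9 + 9*sqrt(3)i


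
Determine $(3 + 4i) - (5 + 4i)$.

(3 - 5) + (4 - 4)i = -2


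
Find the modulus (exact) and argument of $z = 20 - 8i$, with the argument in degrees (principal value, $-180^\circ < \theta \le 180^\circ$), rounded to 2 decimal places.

|z| = sqrt(20^2 + (-8)^2) = sqrt(464)
arg(z) = arctan(b/a) = arctan(-8/20) (quadrant-adjusted) = -21.80°


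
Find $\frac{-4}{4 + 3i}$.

Multiply numerator and denominator by conjugate (4 - 3i):
= (-4)(4 - 3i) / (4^2 + 3^2)
= (-16 + 12i) / 25
= -16/25 + (12/25)i


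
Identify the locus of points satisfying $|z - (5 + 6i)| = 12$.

|z - z0| = r describes a circle centered at z0 with radius r
Here z0 = 5 + 6i and r = 12
Locus: Circle centered at (5, 6) with radius 12


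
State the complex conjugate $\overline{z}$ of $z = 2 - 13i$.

If z = a + bi, then conjugate(z) = a - bi
conjugate(2 - 13i) = 2 + 13i


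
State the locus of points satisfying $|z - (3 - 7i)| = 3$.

|z - z0| = r describes a circle centered at z0 with radius r
Here z0 = 3 - 7i and r = 3
Locus: Circle centered at (3, -7) with radius 3


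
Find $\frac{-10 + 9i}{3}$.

Divisor is real, so divide each part by 3:
= -10/3 + 3i


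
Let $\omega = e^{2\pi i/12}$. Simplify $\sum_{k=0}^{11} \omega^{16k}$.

Let ζ = ω^16 = e^(2πi·16/12). Since 12 ∤ 16, ζ ≠ 1.
Sum = Σ_{k=0}^{11} ζ^k = (ζ^12 - 1)/(ζ - 1) = (ω^{16·12} - 1)/(ζ - 1) = (1 - 1)/(ζ - 1) = 0


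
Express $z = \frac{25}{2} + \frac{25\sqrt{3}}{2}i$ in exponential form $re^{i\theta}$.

r = |z| = sqrt((25/2)^2 + (25*sqrt(3)/2)^2) = sqrt(625/4 + 1875/4) = sqrt(625) = 25
θ = arctan(b/a) = arctan(21.6506/12.5) (quadrant-adjusted) = 60° = π/3
z = 25e^(i*π/3)


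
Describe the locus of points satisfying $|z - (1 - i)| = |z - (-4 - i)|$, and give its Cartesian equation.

|z - z1| = |z - z2| means z is equidistant from z1 and z2,
i.e. the perpendicular bisector of the segment from (1, -1) to (-4, -1) (midpoint (-3/2, -1)).
With z = x + yi, square both sides:
(x - 1)^2 + (y - (-1))^2 = (x - (-4))^2 + (y - (-1))^2
The x^2 and y^2 terms cancel: -10x + 0y = 17 - 2 = 15
Simplify: x = -3/2
Locus: Perpendicular bisector of the segment from (1, -1) to (-4, -1): the line x = -3/2


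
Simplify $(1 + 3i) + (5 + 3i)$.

(1 + 5) + (3 + 3)i = 6 + 6i


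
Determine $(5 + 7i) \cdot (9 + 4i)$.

(a1*a2 - b1*b2) + (a1*b2 + b1*a2)i
= (45 - 28) + (20 + 63)i
= 17 + 83i


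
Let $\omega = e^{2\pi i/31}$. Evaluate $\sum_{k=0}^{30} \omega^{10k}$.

Let ζ = ω^10 = e^(2πi·10/31). Since 31 ∤ 10, ζ ≠ 1.
Sum = Σ_{k=0}^{30} ζ^k = (ζ^31 - 1)/(ζ - 1) = (ω^{10·31} - 1)/(ζ - 1) = (1 - 1)/(ζ - 1) = 0


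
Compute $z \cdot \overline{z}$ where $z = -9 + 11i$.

z * conjugate(z) = |z|^2 = a^2 + b^2
= (-9)^2 + 11^2 = 202


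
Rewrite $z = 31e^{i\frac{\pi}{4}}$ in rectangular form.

a = r cos θ = 31 * sqrt(2)/2 = 31*sqrt(2)/2
b = r sin θ = 31 * sqrt(2)/2 = 31*sqrt(2)/2
z = 31*sqrt(2)/2 + (31*sqrt(2)/2)i


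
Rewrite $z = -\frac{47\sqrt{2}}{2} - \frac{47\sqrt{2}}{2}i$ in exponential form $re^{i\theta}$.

r = |z| = sqrt((-47*sqrt(2)/2)^2 + (-47*sqrt(2)/2)^2) = sqrt(2209/2 + 2209/2) = sqrt(2209) = 47
θ = arctan(b/a) = arctan(-33.234/-33.234) (quadrant-adjusted) = 225° = 5π/4
z = 47e^(i*5π/4)


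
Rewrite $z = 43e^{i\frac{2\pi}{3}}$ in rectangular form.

a = r cos θ = 43 * -1/2 = -43/2
b = r sin θ = 43 * sqrt(3)/2 = 43*sqrt(3)/2
z = -43/2 + (43*sqrt(3)/2)i


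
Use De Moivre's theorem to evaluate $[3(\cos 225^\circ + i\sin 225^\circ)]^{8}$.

By De Moivre: z^n = r^n(cos(nθ) + i sin(nθ))
= 3^8(cos(8*225°) + i sin(8*225°))
= 6561(cos 0° + i sin 0°)
= 6561


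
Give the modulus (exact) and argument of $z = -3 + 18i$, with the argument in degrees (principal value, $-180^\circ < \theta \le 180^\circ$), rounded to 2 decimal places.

|z| = sqrt((-3)^2 + 18^2) = sqrt(333)
arg(z) = arctan(b/a) = arctan(18/-3) (quadrant-adjusted) = 99.46°


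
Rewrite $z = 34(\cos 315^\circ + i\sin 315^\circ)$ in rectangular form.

a = r cos θ = 34 * sqrt(2)/2 = 17*sqrt(2)
b = r sin θ = 34 * -sqrt(2)/2 = -17*sqrt(2)
z = 17*sqrt(2) - 17*sqrt(2)i


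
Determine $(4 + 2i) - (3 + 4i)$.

(4 - 3) + (2 - 4)i = 1 - 2i


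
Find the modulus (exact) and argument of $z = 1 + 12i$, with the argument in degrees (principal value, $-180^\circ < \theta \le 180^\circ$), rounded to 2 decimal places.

|z| = sqrt(1^2 + 12^2) = sqrt(145)
arg(z) = arctan(b/a) = arctan(12/1) (quadrant-adjusted) = 85.24°


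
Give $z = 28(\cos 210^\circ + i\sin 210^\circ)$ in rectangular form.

a = r cos θ = 28 * -sqrt(3)/2 = -14*sqrt(3)
b = r sin θ = 28 * -1/2 = -14
z = -14*sqrt(3) - 14i


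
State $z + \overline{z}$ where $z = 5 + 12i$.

z + conjugate(z) = (a + bi) + (a - bi) = 2a
= 2 * 5 = 10


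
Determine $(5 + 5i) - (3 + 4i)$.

(5 - 3) + (5 - 4)i = 2 + i


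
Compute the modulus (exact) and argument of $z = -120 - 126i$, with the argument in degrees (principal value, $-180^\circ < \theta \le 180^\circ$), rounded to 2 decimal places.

|z| = sqrt((-120)^2 + (-126)^2) = 174
arg(z) = arctan(b/a) = arctan(-126/-120) (quadrant-adjusted) = -133.60°


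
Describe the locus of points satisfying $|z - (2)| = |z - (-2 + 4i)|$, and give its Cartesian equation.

|z - z1| = |z - z2| means z is equidistant from z1 and z2,
i.e. the perpendicular bisector of the segment from (2, 0) to (-2, 4) (midpoint (0, 2)).
With z = x + yi, square both sides:
(x - 2)^2 + (y - 0)^2 = (x - (-2))^2 + (y - 4)^2
The x^2 and y^2 terms cancel: -8x + 8y = 20 - 4 = 16
Simplify: x - y = -2
Locus: Perpendicular bisector of the segment from (2, 0) to (-2, 4): the line x - y = -2


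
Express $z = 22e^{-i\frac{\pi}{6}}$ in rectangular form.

a = r cos θ = 22 * sqrt(3)/2 = 11*sqrt(3)
b = r sin θ = 22 * -1/2 = -11
z = 11*sqrt(3) - 11i


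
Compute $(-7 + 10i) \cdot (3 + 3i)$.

(a1*a2 - b1*b2) + (a1*b2 + b1*a2)i
= (-21 - 30) + (-21 + 30)i
= -51 + 9i


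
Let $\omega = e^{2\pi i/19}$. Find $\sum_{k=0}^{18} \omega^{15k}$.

Let ζ = ω^15 = e^(2πi·15/19). Since 19 ∤ 15, ζ ≠ 1.
Sum = Σ_{k=0}^{18} ζ^k = (ζ^19 - 1)/(ζ - 1) = (ω^{15·19} - 1)/(ζ - 1) = (1 - 1)/(ζ - 1) = 0


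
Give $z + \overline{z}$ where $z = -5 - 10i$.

z + conjugate(z) = (a + bi) + (a - bi) = 2a
= 2 * (-5) = -10


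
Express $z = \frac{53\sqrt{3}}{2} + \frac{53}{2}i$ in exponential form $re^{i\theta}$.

r = |z| = sqrt((53*sqrt(3)/2)^2 + (53/2)^2) = sqrt(8427/4 + 2809/4) = sqrt(2809) = 53
θ = arctan(b/a) = arctan(26.5/45.8993) (quadrant-adjusted) = 30° = π/6
z = 53e^(i*π/6)


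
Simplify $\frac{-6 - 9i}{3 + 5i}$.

Multiply numerator and denominator by conjugate (3 - 5i):
= (-6 - 9i)(3 - 5i) / (3^2 + 5^2)
= (-63 + 3i) / 34
= -63/34 + (3/34)i


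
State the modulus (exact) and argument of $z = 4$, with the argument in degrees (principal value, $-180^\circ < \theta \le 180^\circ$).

|z| = sqrt(4^2 + 0^2) = 4
b = 0 and a > 0, so z lies on the positive real axis: arg(z) = 0°


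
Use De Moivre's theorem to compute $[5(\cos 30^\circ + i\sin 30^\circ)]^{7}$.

By De Moivre: z^n = r^n(cos(nθ) + i sin(nθ))
= 5^7(cos(7*30°) + i sin(7*30°))
= 78125(cos 210° + i sin 210°)
= -78125*sqrt(3)/2 - (78125/2)i


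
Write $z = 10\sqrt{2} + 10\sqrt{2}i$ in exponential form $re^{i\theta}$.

r = |z| = sqrt((10*sqrt(2))^2 + (10*sqrt(2))^2) = sqrt(200 + 200) = sqrt(400) = 20
θ = arctan(b/a) = arctan(14.1421/14.1421) (quadrant-adjusted) = 45° = π/4
z = 20e^(i*π/4)


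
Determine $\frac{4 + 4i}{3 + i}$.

Multiply numerator and denominator by conjugate (3 - i):
= (4 + 4i)(3 - i) / (3^2 + 1^2)
= (16 + 8i) / 10
Divide through by 2: (8 + 4i) / 5
= 8/5 + (4/5)i


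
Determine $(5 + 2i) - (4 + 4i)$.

(5 - 4) + (2 - 4)i = 1 - 2i


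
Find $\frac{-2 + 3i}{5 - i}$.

Multiply numerator and denominator by conjugate (5 + i):
= (-2 + 3i)(5 + i) / (5^2 + (-1)^2)
= (-13 + 13i) / 26
Divide through by 13: (-1 + i) / 2
= -1/2 + (1/2)i


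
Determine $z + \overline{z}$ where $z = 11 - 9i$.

z + conjugate(z) = (a + bi) + (a - bi) = 2a
= 2 * 11 = 22


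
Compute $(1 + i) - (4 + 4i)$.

(1 - 4) + (1 - 4)i = -3 - 3i


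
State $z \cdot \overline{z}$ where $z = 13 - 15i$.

z * conjugate(z) = |z|^2 = a^2 + b^2
= 13^2 + (-15)^2 = 394


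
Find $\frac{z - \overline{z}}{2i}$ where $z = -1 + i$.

z - conjugate(z) = 2bi
(z - conjugate(z))/(2i) = 2bi/(2i) = b = 1


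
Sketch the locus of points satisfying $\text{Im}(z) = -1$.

Im(z) = y where z = x + yi; the equation y = -1 is satisfied by all points with that y-coordinate
Locus: Horizontal line y = -1


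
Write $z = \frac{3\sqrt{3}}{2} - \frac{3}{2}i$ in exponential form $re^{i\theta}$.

r = |z| = sqrt((3*sqrt(3)/2)^2 + (-3/2)^2) = sqrt(27/4 + 9/4) = sqrt(9) = 3
θ = arctan(b/a) = arctan(-1.5/2.5981) (quadrant-adjusted) = -30° = -π/6
z = 3e^(-i*π/6)


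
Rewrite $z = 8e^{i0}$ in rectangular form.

a = r cos θ = 8 * 1 = 8
b = r sin θ = 8 * 0 = 0
z = 8


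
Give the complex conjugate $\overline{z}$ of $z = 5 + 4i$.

If z = a + bi, then conjugate(z) = a - bi
conjugate(5 + 4i) = 5 - 4i


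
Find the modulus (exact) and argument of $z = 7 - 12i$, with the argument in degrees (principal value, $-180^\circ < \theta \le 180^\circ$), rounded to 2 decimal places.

|z| = sqrt(7^2 + (-12)^2) = sqrt(193)
arg(z) = arctan(b/a) = arctan(-12/7) (quadrant-adjusted) = -59.74°


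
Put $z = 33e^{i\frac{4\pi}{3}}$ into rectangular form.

a = r cos θ = 33 * -1/2 = -33/2
b = r sin θ = 33 * -sqrt(3)/2 = -33*sqrt(3)/2
z = -33/2 - (33*sqrt(3)/2)i


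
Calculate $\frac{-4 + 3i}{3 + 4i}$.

Multiply numerator and denominator by conjugate (3 - 4i):
= (-4 + 3i)(3 - 4i) / (3^2 + 4^2)
= (25i) / 25
= i


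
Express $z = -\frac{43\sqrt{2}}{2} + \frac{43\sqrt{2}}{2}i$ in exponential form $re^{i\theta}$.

r = |z| = sqrt((-43*sqrt(2)/2)^2 + (43*sqrt(2)/2)^2) = sqrt(1849/2 + 1849/2) = sqrt(1849) = 43
θ = arctan(b/a) = arctan(30.4056/-30.4056) (quadrant-adjusted) = 135° = 3π/4
z = 43e^(i*3π/4)


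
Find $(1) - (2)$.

(1 - 2) + (0 - 0)i = -1


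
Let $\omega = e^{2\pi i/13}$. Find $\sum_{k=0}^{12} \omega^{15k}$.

Let ζ = ω^15 = e^(2πi·15/13). Since 13 ∤ 15, ζ ≠ 1.
Sum = Σ_{k=0}^{12} ζ^k = (ζ^13 - 1)/(ζ - 1) = (ω^{15·13} - 1)/(ζ - 1) = (1 - 1)/(ζ - 1) = 0


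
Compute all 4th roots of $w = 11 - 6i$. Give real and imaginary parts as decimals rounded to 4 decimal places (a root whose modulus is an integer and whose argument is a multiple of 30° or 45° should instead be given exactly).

|w| = sqrt(157) ≈ 12.529964, arg(w) ≈ 331.389540°
Root modulus = sqrt(157)^(1/4) ≈ 1.881427
Root arguments: θ_k = (arg(w) + 360°k)/4 for k = 0, 1, ..., 3
Compute each root as (root modulus)(cos θ_k + i sin θ_k) using full-precision intermediates, then round to 4 decimal places.
Roots: 0.2343 + 1.8668i, -1.8668 + 0.2343i, -0.2343 - 1.8668i, 1.8668 - 0.2343i


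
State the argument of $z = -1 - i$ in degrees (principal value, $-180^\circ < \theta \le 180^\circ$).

θ = arctan(b/a) = arctan(-1/-1) (quadrant-adjusted) = -135°


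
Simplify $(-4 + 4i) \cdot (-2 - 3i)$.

(a1*a2 - b1*b2) + (a1*b2 + b1*a2)i
= (8 - (-12)) + (12 + (-8))i
= 20 + 4i


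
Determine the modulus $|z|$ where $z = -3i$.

|z| = sqrt(a^2 + b^2) = sqrt(0^2 + (-3)^2) = sqrt(9) = 3


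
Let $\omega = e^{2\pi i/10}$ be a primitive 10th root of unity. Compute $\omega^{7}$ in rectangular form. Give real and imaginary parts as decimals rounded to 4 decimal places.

ω^7 = e^(2πi·7/10) = e^(i·7π/5)
= cos(7π/5) + i sin(7π/5)
= -0.3090 - 0.9511i


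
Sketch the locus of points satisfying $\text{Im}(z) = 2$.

Im(z) = y where z = x + yi; the equation y = 2 is satisfied by all points with that y-coordinate
Locus: Horizontal line y = 2


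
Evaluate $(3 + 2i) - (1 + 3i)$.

(3 - 1) + (2 - 3)i = 2 - i


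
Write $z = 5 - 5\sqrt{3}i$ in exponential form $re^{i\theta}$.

r = |z| = sqrt((5)^2 + (-5*sqrt(3))^2) = sqrt(25 + 75) = sqrt(100) = 10
θ = arctan(b/a) = arctan(-8.6603/5) (quadrant-adjusted) = -60° = -π/3
z = 10e^(-i*π/3)


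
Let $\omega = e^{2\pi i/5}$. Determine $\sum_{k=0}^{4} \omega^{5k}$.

Since 5 divides 5, ω^5 = (ω^5)^1 = 1^1 = 1, so every term is 1.
Sum = 5 · 1 = 5


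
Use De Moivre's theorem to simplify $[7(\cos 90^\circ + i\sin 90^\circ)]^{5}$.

By De Moivre: z^n = r^n(cos(nθ) + i sin(nθ))
= 7^5(cos(5*90°) + i sin(5*90°))
= 16807(cos 90° + i sin 90°)
= 16807i


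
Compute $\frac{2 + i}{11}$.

Divisor is real, so divide each part by 11:
= 2/11 + (1/11)i


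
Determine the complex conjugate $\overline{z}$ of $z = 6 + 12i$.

If z = a + bi, then conjugate(z) = a - bi
conjugate(6 + 12i) = 6 - 12i


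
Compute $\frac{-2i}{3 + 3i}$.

Multiply numerator and denominator by conjugate (3 - 3i):
= (-2i)(3 - 3i) / (3^2 + 3^2)
= (-6 - 6i) / 18
Divide through by 6: (-1 - i) / 3
= -1/3 - (1/3)i


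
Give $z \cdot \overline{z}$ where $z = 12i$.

z * conjugate(z) = |z|^2 = a^2 + b^2
= 0^2 + 12^2 = 144


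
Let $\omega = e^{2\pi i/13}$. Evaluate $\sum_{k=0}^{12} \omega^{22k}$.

Let ζ = ω^22 = e^(2πi·22/13). Since 13 ∤ 22, ζ ≠ 1.
Sum = Σ_{k=0}^{12} ζ^k = (ζ^13 - 1)/(ζ - 1) = (ω^{22·13} - 1)/(ζ - 1) = (1 - 1)/(ζ - 1) = 0


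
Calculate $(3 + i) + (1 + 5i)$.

(3 + 1) + (1 + 5)i = 4 + 6i


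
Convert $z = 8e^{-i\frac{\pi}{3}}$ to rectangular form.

a = r cos θ = 8 * 1/2 = 4
b = r sin θ = 8 * -sqrt(3)/2 = -4*sqrt(3)
z = 4 - 4*sqrt(3)i
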